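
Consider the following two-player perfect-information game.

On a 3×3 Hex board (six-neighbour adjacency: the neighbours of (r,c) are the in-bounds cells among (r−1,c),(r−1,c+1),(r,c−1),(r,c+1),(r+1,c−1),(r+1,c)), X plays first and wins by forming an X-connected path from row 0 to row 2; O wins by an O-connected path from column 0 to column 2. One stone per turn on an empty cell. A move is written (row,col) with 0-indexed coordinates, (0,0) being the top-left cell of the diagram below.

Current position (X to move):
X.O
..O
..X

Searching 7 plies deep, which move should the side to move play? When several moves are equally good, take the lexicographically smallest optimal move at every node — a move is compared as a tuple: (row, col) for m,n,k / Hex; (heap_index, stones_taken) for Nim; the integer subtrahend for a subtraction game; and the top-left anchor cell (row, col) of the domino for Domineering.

X's best at [X.O/..O/..X]: (1,1)

ply 1, X at X.O/..O/..X | (0,1)=-1→XXO/..O/..X; (1,0)=-1→X.O/X.O/..X; (1,1)=+1→X.O/.XO/..X*; (2,0)=-1→X.O/..O/X.X; (2,1)=-1→X.O/..O/.XX
ply 2, O at X.O/.XO/..X | (0,1)=-1→XOO/.XO/..X*; (1,0)=-1→X.O/OXO/..X; (2,0)=-1→X.O/.XO/O.X; (2,1)=-1→X.O/.XO/.OX
ply 3, X at XOO/.XO/..X | (1,0)=+1→XOO/XXO/..X*; (2,0)=-1→XOO/.XO/X.X; (2,1)=-1→XOO/.XO/.XX
ply 4, O at XOO/XXO/..X | (2,0)=-1→XOO/XXO/O.X*; (2,1)=-1→XOO/XXO/.OX
ply 5, X at XOO/XXO/O.X | (2,1)=+1→XOO/XXO/OXX*
ply 6: XOO/XXO/OXX is terminal -1 (O); from X.O/..O/..X depth 7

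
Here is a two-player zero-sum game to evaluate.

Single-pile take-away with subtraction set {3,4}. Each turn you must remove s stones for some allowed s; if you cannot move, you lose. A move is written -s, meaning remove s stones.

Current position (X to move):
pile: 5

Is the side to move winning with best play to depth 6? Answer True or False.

X winning at [5]: True

p1 X@[5]: -3[2]+1* -4[1]+1
p2 O@[2] terminal -1; root [5] d6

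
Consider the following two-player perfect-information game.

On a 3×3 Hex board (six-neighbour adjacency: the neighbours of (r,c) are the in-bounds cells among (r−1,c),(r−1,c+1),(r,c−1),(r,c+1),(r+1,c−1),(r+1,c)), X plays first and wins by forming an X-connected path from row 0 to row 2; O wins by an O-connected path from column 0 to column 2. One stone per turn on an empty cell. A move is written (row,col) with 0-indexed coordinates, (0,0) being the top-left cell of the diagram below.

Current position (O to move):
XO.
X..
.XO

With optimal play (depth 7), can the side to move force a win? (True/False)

[XO./X../.XO] O move#1: (0,2):-1/XOO/X../.XO*, (1,1):-1/XO./XO./.XO, (1,2):-1/XO./X.O/.XO, (2,0):-1/XO./X../OXO
[XOO/X../.XO] X move#2: (1,1):+1/XOO/XX./.XO*, (1,2):+1/XOO/X.X/.XO, (2,0):+1/XOO/X../XXO
[XOO/XX./.XO] end (terminal -1, O#3); searched XO./X../.XO to 7

O winning at [XO./X../.XO]: False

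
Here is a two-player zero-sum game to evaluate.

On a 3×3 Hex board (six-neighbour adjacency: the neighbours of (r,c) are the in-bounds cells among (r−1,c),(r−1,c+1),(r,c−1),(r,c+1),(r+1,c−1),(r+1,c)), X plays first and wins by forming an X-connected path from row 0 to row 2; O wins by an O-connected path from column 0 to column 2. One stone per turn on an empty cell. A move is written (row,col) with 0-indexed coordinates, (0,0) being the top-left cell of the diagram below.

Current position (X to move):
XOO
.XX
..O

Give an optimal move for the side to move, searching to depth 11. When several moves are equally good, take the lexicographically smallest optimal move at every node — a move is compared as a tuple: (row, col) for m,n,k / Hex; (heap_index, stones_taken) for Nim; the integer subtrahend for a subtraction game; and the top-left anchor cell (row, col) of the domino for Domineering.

p1 X@[XOO/.XX/..O]: (1,0)[XOO/XXX/..O]+1* (2,0)[XOO/.XX/X.O]-1 (2,1)[XOO/.XX/.XO]-1
p2 O@[XOO/XXX/..O]: (2,0)[XOO/XXX/O.O]-1* (2,1)[XOO/XXX/.OO]-1
p3 X@[XOO/XXX/O.O]: (2,1)[XOO/XXX/OXO]+1*
p4 O@[XOO/XXX/OXO] terminal -1; root [XOO/.XX/..O] d11

X's best at [XOO/.XX/..O]: (1,0)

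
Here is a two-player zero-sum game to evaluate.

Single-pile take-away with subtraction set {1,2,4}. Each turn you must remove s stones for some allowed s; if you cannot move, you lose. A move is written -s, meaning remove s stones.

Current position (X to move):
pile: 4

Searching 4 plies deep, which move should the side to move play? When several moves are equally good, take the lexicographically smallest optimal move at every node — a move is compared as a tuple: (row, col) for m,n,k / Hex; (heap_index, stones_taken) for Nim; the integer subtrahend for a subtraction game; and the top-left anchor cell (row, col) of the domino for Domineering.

p1 X@[4]: -1[3]+1* -2[2]-1 -4[0]+1
p2 O@[3]: -1[2]-1* -2[1]-1
p3 X@[2]: -1[1]-1 -2[0]+1*
p4 O@[0] terminal -1; root [4] d4

X's best at [4]: -1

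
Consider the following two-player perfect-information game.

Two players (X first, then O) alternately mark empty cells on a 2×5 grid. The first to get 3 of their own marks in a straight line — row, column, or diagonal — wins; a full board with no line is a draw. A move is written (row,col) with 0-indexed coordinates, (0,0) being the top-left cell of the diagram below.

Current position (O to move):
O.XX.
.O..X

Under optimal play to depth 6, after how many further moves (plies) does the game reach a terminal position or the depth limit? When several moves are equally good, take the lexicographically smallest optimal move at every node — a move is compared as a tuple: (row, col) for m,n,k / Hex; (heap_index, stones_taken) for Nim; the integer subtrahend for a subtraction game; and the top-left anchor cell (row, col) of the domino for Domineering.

PV length from [O.XX./.O..X]: 2 plies

[O.XX./.O..X] O move#1: (0,1):-1/OOXX./.O..X*, (0,4):-1/O.XXO/.O..X, (1,0):-1/O.XX./OO..X, (1,2):-1/O.XX./.OO.X, (1,3):-1/O.XX./.O.OX
[OOXX./.O..X] X move#2: (0,4):+1/OOXXX/.O..X*, (1,0):+0/OOXX./XO..X, (1,2):+1/OOXX./.OX.X, (1,3):+1/OOXX./.O.XX
[OOXXX/.O..X] end (terminal -1, O#3); searched O.XX./.O..X to 6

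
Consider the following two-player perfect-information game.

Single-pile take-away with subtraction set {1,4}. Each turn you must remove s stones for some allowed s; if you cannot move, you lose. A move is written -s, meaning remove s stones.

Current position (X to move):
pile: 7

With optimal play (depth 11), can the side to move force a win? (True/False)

X winning at [7]: False

ply 1, X at 7 | -1=-1→6*; -4=-1→3
ply 2, O at 6 | -1=+1→5*; -4=+1→2
ply 3, X at 5 | -1=-1→4*; -4=-1→1
ply 4, O at 4 | -1=-1→3; -4=+1→0*
ply 5: 0 is terminal -1 (X); from 7 depth 11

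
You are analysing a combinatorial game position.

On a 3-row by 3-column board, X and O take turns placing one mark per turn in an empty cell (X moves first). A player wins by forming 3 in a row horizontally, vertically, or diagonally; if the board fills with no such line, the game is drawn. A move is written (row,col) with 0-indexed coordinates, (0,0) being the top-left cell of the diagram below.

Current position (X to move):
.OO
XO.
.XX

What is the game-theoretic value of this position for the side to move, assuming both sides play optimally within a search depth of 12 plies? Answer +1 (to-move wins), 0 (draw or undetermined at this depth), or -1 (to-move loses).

value(.OO/XO./.XX, X) = +1

p1 X@[.OO/XO./.XX]: (0,0)[XOO/XO./.XX]-1 (1,2)[.OO/XOX/.XX]-1 (2,0)[.OO/XO./XXX]+1*
p2 O@[.OO/XO./XXX] terminal -1; root [.OO/XO./.XX] d12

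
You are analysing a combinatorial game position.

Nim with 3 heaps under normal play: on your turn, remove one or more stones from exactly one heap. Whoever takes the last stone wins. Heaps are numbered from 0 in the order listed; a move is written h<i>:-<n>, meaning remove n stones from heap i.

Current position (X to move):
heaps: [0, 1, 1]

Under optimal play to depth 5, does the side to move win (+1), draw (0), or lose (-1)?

[(0,1,1)] X move#1: h1:-1:-1/(0,0,1)*, h2:-1:-1/(0,1,0)
[(0,0,1)] O move#2: h2:-1:+1/(0,0,0)*
[(0,0,0)] end (terminal -1, X#3); searched (0,1,1) to 5

value((0,1,1), X) = -1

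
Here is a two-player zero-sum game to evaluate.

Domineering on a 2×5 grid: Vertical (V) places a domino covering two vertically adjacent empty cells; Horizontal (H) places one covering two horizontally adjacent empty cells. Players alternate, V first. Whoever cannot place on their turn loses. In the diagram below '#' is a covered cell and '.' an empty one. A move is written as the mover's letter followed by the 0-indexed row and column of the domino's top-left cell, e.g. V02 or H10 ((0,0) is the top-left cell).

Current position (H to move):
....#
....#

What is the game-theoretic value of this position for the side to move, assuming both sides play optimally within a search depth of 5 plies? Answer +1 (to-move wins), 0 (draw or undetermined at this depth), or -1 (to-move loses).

[....#/....#] H move#1: H00:-1/##..#/....#, H01:+1/.##.#/....#*, H02:-1/..###/....#, H10:-1/....#/##..#, H11:+1/....#/.##.#, H12:-1/....#/..###
[.##.#/....#] V move#2: V00:-1/###.#/#...#*, V03:-1/.####/...##
[###.#/#...#] H move#3: H11:-1/###.#/###.#, H12:+1/###.#/#.###*
[###.#/#.###] end (terminal -1, V#4); searched ....#/....# to 5

value(....#/....#, H) = +1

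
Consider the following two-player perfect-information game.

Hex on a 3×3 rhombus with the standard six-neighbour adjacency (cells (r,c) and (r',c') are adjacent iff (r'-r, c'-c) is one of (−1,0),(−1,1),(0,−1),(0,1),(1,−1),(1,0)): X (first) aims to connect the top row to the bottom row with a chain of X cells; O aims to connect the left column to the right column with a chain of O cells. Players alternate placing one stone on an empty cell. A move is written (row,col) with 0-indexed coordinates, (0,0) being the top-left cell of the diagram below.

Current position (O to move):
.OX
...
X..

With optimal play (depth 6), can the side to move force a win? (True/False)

p1 O@[.OX/.../X..]: (0,0)[OOX/.../X..]-1* (1,0)[.OX/O../X..]-1 (1,1)[.OX/.O./X..]-1 (1,2)[.OX/..O/X..]-1 (2,1)[.OX/.../XO.]-1 (2,2)[.OX/.../X.O]-1
p2 X@[OOX/.../X..]: (1,0)[OOX/X../X..]+1* (1,1)[OOX/.X./X..]+1 (1,2)[OOX/..X/X..]+1 (2,1)[OOX/.../XX.]+1 (2,2)[OOX/.../X.X]+1
p3 O@[OOX/X../X..]: (1,1)[OOX/XO./X..]-1* (1,2)[OOX/X.O/X..]-1 (2,1)[OOX/X../XO.]-1 (2,2)[OOX/X../X.O]-1
p4 X@[OOX/XO./X..]: (1,2)[OOX/XOX/X..]+1* (2,1)[OOX/XO./XX.]-1 (2,2)[OOX/XO./X.X]-1
p5 O@[OOX/XOX/X..]: (2,1)[OOX/XOX/XO.]-1* (2,2)[OOX/XOX/X.O]-1
p6 X@[OOX/XOX/XO.]: (2,2)[OOX/XOX/XOX]+1*
p7 O@[OOX/XOX/XOX] terminal -1; root [.OX/.../X..] d6

O winning at [.OX/.../X..]: False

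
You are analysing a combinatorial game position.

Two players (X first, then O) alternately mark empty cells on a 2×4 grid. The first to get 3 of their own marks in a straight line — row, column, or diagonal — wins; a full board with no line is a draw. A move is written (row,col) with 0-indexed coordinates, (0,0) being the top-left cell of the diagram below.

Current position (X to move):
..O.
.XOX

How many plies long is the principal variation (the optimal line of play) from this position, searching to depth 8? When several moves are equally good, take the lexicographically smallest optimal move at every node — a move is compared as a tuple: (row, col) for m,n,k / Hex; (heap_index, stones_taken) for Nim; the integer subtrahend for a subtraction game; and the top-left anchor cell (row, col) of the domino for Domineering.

PV length from [..O./.XOX]: 4 plies

ply 1, X at ..O./.XOX | (0,0)=+0→X.O./.XOX*; (0,1)=+0→.XO./.XOX; (0,3)=+0→..OX/.XOX; (1,0)=-1→..O./XXOX
ply 2, O at X.O./.XOX | (0,1)=+0→XOO./.XOX*; (0,3)=+0→X.OO/.XOX; (1,0)=+0→X.O./OXOX
ply 3, X at XOO./.XOX | (0,3)=+0→XOOX/.XOX*; (1,0)=-1→XOO./XXOX
ply 4, O at XOOX/.XOX | (1,0)=+0→XOOX/OXOX*
ply 5: XOOX/OXOX is terminal +0 (X); from ..O./.XOX depth 8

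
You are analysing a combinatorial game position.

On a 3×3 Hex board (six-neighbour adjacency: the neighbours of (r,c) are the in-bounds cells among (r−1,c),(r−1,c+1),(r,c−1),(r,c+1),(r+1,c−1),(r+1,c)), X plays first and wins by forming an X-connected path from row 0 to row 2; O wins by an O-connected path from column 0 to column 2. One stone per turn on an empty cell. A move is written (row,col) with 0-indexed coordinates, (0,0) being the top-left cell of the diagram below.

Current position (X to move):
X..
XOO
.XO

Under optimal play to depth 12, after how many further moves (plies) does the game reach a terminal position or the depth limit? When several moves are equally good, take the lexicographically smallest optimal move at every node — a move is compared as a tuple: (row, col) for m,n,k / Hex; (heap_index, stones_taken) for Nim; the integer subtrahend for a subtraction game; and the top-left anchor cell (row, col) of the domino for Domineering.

PV length from [X../XOO/.XO]: 1 ply

[X../XOO/.XO] X move#1: (0,1):-1/XX./XOO/.XO, (0,2):-1/X.X/XOO/.XO, (2,0):+1/X../XOO/XXO*
[X../XOO/XXO] end (terminal -1, O#2); searched X../XOO/.XO to 12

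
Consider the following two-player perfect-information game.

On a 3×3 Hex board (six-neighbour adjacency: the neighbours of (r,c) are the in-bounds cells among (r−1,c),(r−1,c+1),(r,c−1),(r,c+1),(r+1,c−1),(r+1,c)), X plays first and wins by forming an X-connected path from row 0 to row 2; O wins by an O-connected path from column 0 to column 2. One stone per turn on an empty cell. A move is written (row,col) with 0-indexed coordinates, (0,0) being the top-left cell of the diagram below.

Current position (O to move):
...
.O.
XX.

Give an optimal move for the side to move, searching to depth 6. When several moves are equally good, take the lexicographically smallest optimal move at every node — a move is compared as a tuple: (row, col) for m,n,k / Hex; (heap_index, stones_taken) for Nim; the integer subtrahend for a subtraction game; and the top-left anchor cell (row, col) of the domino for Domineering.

[.../.O./XX.] O move#1: (0,0):+1/O../.O./XX.*, (0,1):+1/.O./.O./XX., (0,2):-1/..O/.O./XX., (1,0):+1/.../OO./XX., (1,2):-1/.../.OO/XX., (2,2):-1/.../.O./XXO
[O../.O./XX.] X move#2: (0,1):-1/OX./.O./XX.*, (0,2):-1/O.X/.O./XX., (1,0):-1/O../XO./XX., (1,2):-1/O../.OX/XX., (2,2):-1/O../.O./XXX
[OX./.O./XX.] O move#3: (0,2):-1/OXO/.O./XX., (1,0):+1/OX./OO./XX.*, (1,2):-1/OX./.OO/XX., (2,2):-1/OX./.O./XXO
[OX./OO./XX.] X move#4: (0,2):-1/OXX/OO./XX.*, (1,2):-1/OX./OOX/XX., (2,2):-1/OX./OO./XXX
[OXX/OO./XX.] O move#5: (1,2):+1/OXX/OOO/XX.*, (2,2):-1/OXX/OO./XXO
[OXX/OOO/XX.] end (terminal -1, X#6); searched .../.O./XX. to 6

O's best at [.../.O./XX.]: (0,0)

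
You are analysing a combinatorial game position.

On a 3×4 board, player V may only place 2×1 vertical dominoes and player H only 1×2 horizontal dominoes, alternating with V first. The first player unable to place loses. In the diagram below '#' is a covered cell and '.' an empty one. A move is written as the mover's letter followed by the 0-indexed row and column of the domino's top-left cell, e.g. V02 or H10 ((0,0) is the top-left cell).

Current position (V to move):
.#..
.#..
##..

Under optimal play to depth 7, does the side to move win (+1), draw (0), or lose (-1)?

ply 1, V at .#../.#../##.. | V00=-1→##../##../##..; V02=+1→.##./.##./##..*; V03=+1→.#.#/.#.#/##..; V12=+1→.#../.##./###.; V13=+1→.#../.#.#/##.#
ply 2, H at .##./.##./##.. | H22=-1→.##./.##./####*
ply 3, V at .##./.##./#### | V00=+1→###./###./####*; V03=+1→.###/.###/####
ply 4: ###./###./#### is terminal -1 (H); from .#../.#../##.. depth 7

value(.#../.#../##.., V) = +1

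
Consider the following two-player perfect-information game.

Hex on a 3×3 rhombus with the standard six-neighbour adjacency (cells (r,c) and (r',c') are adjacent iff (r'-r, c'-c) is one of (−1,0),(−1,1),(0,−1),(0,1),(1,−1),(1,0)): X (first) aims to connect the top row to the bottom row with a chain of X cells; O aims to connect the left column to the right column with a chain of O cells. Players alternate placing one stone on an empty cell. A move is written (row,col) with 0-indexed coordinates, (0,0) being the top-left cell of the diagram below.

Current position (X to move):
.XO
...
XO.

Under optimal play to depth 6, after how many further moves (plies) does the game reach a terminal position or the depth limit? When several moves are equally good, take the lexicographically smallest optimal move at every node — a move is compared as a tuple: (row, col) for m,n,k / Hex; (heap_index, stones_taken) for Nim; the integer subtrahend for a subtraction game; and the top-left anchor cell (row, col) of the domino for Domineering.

PV length from [.XO/.../XO.]: 3 plies

[.XO/.../XO.] X move#1: (0,0):+1/XXO/.../XO.*, (1,0):+1/.XO/X../XO., (1,1):+1/.XO/.X./XO., (1,2):+1/.XO/..X/XO., (2,2):+1/.XO/.../XOX
[XXO/.../XO.] O move#2: (1,0):-1/XXO/O../XO.*, (1,1):-1/XXO/.O./XO., (1,2):-1/XXO/..O/XO., (2,2):-1/XXO/.../XOO
[XXO/O../XO.] X move#3: (1,1):+1/XXO/OX./XO.*, (1,2):-1/XXO/O.X/XO., (2,2):-1/XXO/O../XOX
[XXO/OX./XO.] end (terminal -1, O#4); searched .XO/.../XO. to 6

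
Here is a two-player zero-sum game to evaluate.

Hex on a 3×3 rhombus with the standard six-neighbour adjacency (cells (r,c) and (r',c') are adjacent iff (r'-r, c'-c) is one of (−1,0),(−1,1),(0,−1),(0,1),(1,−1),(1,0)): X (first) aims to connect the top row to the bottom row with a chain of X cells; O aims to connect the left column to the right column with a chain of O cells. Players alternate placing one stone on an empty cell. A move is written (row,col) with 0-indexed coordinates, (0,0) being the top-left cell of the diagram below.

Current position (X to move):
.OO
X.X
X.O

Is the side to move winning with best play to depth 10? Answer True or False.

ply 1, X at .OO/X.X/X.O | (0,0)=+1→XOO/X.X/X.O*; (1,1)=-1→.OO/XXX/X.O; (2,1)=-1→.OO/X.X/XXO
ply 2: XOO/X.X/X.O is terminal -1 (O); from .OO/X.X/X.O depth 10

X winning at [.OO/X.X/X.O]: True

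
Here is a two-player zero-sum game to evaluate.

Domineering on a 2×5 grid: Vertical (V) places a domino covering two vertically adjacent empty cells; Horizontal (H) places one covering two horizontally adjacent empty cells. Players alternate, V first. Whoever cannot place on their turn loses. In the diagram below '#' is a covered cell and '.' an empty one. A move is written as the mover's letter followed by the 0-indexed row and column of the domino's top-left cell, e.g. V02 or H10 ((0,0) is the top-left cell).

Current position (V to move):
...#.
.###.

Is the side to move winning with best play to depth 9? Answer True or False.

[...#./.###.] V move#1: V00:+1/#..#./####.*, V04:-1/...##/.####
[#..#./####.] H move#2: H01:-1/####./####.*
[####./####.] V move#3: V04:+1/#####/#####*
[#####/#####] end (terminal -1, H#4); searched ...#./.###. to 9

V winning at [...#./.###.]: True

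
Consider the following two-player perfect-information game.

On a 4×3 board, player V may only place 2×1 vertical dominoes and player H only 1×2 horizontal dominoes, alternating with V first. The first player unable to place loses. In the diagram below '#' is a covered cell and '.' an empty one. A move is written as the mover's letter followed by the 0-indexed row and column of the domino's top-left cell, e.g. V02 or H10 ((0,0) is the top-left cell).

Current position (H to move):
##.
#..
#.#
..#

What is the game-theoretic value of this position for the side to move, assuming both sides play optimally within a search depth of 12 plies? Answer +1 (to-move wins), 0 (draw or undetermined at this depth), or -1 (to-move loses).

ply 1, H at ##./#../#.#/..# | H11=-1→##./###/#.#/..#*; H30=-1→##./#../#.#/###
ply 2, V at ##./###/#.#/..# | V21=+1→##./###/###/.##*
ply 3: ##./###/###/.## is terminal -1 (H); from ##./#../#.#/..# depth 12

value(##./#../#.#/..#, H) = -1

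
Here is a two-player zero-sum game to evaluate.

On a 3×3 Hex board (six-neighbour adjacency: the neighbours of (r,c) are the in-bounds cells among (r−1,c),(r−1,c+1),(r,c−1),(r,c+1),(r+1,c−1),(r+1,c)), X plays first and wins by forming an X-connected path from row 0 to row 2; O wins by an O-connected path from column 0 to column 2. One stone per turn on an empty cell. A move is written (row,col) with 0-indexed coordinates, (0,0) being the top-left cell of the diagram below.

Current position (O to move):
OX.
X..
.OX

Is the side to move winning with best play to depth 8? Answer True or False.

p1 O@[OX./X../.OX]: (0,2)[OXO/X../.OX]-1* (1,1)[OX./XO./.OX]-1 (1,2)[OX./X.O/.OX]-1 (2,0)[OX./X../OOX]-1
p2 X@[OXO/X../.OX]: (1,1)[OXO/XX./.OX]+1* (1,2)[OXO/X.X/.OX]+1 (2,0)[OXO/X../XOX]+1
p3 O@[OXO/XX./.OX]: (1,2)[OXO/XXO/.OX]-1* (2,0)[OXO/XX./OOX]-1
p4 X@[OXO/XXO/.OX]: (2,0)[OXO/XXO/XOX]+1*
p5 O@[OXO/XXO/XOX] terminal -1; root [OX./X../.OX] d8

O winning at [OX./X../.OX]: False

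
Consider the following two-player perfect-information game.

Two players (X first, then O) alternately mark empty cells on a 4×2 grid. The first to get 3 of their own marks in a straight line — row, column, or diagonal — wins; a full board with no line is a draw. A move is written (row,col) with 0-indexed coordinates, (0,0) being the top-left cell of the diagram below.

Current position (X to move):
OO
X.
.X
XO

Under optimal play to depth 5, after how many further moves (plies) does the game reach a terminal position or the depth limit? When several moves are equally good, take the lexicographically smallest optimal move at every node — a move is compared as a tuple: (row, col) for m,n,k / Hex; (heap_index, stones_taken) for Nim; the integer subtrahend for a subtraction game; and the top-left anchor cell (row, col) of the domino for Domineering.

PV length from [OO/X./.X/XO]: 1 ply

[OO/X./.X/XO] X move#1: (1,1):+0/OO/XX/.X/XO, (2,0):+1/OO/X./XX/XO*
[OO/X./XX/XO] end (terminal -1, O#2); searched OO/X./.X/XO to 5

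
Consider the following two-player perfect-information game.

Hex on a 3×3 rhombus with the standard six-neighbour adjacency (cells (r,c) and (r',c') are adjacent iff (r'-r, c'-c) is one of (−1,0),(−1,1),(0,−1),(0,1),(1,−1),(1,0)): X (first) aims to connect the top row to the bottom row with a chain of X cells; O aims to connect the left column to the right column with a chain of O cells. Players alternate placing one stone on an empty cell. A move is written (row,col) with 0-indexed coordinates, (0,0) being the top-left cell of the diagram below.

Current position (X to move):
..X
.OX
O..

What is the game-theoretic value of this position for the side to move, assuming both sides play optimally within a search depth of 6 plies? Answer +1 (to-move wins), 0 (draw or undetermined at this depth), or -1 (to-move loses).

ply 1, X at ..X/.OX/O.. | (0,0)=+1→X.X/.OX/O..*; (0,1)=+1→.XX/.OX/O..; (1,0)=+1→..X/XOX/O..; (2,1)=+1→..X/.OX/OX.; (2,2)=+1→..X/.OX/O.X
ply 2, O at X.X/.OX/O.. | (0,1)=-1→XOX/.OX/O..*; (1,0)=-1→X.X/OOX/O..; (2,1)=-1→X.X/.OX/OO.; (2,2)=-1→X.X/.OX/O.O
ply 3, X at XOX/.OX/O.. | (1,0)=+1→XOX/XOX/O..*; (2,1)=+1→XOX/.OX/OX.; (2,2)=+1→XOX/.OX/O.X
ply 4, O at XOX/XOX/O.. | (2,1)=-1→XOX/XOX/OO.*; (2,2)=-1→XOX/XOX/O.O
ply 5, X at XOX/XOX/OO. | (2,2)=+1→XOX/XOX/OOX*
ply 6: XOX/XOX/OOX is terminal -1 (O); from ..X/.OX/O.. depth 6

value(..X/.OX/O.., X) = +1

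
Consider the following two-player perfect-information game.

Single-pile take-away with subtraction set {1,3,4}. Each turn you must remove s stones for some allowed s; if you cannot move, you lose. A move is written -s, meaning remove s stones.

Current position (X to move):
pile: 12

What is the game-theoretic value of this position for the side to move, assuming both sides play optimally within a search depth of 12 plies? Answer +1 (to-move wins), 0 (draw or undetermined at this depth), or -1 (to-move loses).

[12] X move#1: -1:-1/11, -3:+1/9*, -4:-1/8
[9] O move#2: -1:-1/8*, -3:-1/6, -4:-1/5
[8] X move#3: -1:+1/7*, -3:-1/5, -4:-1/4
[7] O move#4: -1:-1/6*, -3:-1/4, -4:-1/3
[6] X move#5: -1:-1/5, -3:-1/3, -4:+1/2*
[2] O move#6: -1:-1/1*
[1] X move#7: -1:+1/0*
[0] end (terminal -1, O#8); searched 12 to 12

value(12, X) = +1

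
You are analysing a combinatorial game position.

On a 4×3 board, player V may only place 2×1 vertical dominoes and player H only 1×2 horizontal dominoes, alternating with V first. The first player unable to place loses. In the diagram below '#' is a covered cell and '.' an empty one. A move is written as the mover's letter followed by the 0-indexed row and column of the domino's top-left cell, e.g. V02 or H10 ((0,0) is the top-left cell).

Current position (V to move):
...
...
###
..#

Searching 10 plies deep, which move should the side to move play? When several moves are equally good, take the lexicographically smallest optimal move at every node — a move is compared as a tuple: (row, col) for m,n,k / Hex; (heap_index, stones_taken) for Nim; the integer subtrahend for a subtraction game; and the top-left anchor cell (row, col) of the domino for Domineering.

V's best at [.../.../###/..#]: V01

ply 1, V at .../.../###/..# | V00=-1→#../#../###/..#; V01=+1→.#./.#./###/..#*; V02=-1→..#/..#/###/..#
ply 2, H at .#./.#./###/..# | H30=-1→.#./.#./###/###*
ply 3, V at .#./.#./###/### | V00=+1→##./##./###/###*; V02=+1→.##/.##/###/###
ply 4: ##./##./###/### is terminal -1 (H); from .../.../###/..# depth 10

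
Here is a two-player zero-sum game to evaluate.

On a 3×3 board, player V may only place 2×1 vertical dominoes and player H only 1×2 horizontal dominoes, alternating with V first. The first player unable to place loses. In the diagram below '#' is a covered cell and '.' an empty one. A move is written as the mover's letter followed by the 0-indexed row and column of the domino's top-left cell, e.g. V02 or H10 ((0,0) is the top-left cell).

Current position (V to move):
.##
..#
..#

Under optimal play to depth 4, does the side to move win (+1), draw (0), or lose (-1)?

ply 1, V at .##/..#/..# | V00=-1→###/#.#/..#; V10=+1→.##/#.#/#.#*; V11=+1→.##/.##/.##
ply 2: .##/#.#/#.# is terminal -1 (H); from .##/..#/..# depth 4

value(.##/..#/..#, V) = +1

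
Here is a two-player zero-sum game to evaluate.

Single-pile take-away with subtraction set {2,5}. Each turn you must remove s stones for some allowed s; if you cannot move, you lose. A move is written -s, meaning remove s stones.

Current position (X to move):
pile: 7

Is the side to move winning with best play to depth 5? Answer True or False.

[7] X move#1: -2:-1/5*, -5:-1/2
[5] O move#2: -2:-1/3, -5:+1/0*
[0] end (terminal -1, X#3); searched 7 to 5

X winning at [7]: False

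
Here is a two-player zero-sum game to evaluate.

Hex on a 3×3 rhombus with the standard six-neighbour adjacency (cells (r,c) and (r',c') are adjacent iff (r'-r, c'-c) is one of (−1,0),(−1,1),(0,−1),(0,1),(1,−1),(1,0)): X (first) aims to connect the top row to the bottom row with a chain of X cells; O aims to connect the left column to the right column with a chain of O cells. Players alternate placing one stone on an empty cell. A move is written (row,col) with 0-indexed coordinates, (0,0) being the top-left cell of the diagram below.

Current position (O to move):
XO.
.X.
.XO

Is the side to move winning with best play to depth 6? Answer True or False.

p1 O@[XO./.X./.XO]: (0,2)[XOO/.X./.XO]-1* (1,0)[XO./OX./.XO]-1 (1,2)[XO./.XO/.XO]-1 (2,0)[XO./.X./OXO]-1
p2 X@[XOO/.X./.XO]: (1,0)[XOO/XX./.XO]+1* (1,2)[XOO/.XX/.XO]-1 (2,0)[XOO/.X./XXO]-1
p3 O@[XOO/XX./.XO] terminal -1; root [XO./.X./.XO] d6

O winning at [XO./.X./.XO]: False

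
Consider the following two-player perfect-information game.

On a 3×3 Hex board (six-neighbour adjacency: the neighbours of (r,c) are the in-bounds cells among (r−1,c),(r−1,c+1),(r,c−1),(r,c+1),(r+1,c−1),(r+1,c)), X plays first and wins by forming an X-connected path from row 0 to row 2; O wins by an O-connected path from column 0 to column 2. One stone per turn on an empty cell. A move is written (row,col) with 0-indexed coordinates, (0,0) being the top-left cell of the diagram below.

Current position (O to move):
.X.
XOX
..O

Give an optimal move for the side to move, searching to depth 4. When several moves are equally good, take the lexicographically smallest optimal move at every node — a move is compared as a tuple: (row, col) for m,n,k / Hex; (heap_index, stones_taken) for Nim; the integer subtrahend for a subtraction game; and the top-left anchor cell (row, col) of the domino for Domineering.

O's best at [.X./XOX/..O]: (2,0)

ply 1, O at .X./XOX/..O | (0,0)=-1→OX./XOX/..O; (0,2)=-1→.XO/XOX/..O; (2,0)=+1→.X./XOX/O.O*; (2,1)=-1→.X./XOX/.OO
ply 2, X at .X./XOX/O.O | (0,0)=-1→XX./XOX/O.O*; (0,2)=-1→.XX/XOX/O.O; (2,1)=-1→.X./XOX/OXO
ply 3, O at XX./XOX/O.O | (0,2)=+1→XXO/XOX/O.O*; (2,1)=+1→XX./XOX/OOO
ply 4: XXO/XOX/O.O is terminal -1 (X); from .X./XOX/..O depth 4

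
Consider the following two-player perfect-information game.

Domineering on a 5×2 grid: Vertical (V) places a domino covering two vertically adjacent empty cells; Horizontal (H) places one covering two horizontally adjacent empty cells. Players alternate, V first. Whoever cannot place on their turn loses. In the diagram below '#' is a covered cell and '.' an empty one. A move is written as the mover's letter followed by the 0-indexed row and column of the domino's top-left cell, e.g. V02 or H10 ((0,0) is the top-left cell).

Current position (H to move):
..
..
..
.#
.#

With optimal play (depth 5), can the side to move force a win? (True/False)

[../../../.#/.#] H move#1: H00:-1/##/../../.#/.#, H10:+1/../##/../.#/.#*, H20:-1/../../##/.#/.#
[../##/../.#/.#] V move#2: V20:-1/../##/#./##/.#*, V30:-1/../##/../##/##
[../##/#./##/.#] H move#3: H00:+1/##/##/#./##/.#*
[##/##/#./##/.#] end (terminal -1, V#4); searched ../../../.#/.# to 5

H winning at [../../../.#/.#]: True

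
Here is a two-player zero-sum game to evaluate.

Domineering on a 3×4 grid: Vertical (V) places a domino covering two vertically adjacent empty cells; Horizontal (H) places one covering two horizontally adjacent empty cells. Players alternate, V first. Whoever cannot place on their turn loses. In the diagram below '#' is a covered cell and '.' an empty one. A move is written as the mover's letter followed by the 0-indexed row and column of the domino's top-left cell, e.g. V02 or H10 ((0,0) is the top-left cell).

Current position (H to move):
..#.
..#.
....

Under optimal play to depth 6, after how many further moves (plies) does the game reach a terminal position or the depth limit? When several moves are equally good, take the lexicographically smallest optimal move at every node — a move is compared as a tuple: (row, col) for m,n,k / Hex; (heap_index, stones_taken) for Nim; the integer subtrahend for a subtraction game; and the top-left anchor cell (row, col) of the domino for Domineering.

p1 H@[..#./..#./....]: H00[###./..#./....]-1 H10[..#./###./....]+1* H20[..#./..#./##..]-1 H21[..#./..#./.##.]-1 H22[..#./..#./..##]-1
p2 V@[..#./###./....]: V03[..##/####/....]-1* V13[..#./####/...#]-1
p3 H@[..##/####/....]: H00[####/####/....]+1* H20[..##/####/##..]+1 H21[..##/####/.##.]+1 H22[..##/####/..##]+1
p4 V@[####/####/....] terminal -1; root [..#./..#./....] d6

PV length from [..#./..#./....]: 3 plies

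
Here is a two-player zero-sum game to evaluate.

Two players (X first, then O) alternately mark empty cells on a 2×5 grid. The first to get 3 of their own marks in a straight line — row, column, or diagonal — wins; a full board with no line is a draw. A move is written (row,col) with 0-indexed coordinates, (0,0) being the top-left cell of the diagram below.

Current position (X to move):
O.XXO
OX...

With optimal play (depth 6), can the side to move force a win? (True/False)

X winning at [O.XXO/OX...]: True

p1 X@[O.XXO/OX...]: (0,1)[OXXXO/OX...]+1* (1,2)[O.XXO/OXX..]+1 (1,3)[O.XXO/OX.X.]+1 (1,4)[O.XXO/OX..X]+0
p2 O@[OXXXO/OX...] terminal -1; root [O.XXO/OX...] d6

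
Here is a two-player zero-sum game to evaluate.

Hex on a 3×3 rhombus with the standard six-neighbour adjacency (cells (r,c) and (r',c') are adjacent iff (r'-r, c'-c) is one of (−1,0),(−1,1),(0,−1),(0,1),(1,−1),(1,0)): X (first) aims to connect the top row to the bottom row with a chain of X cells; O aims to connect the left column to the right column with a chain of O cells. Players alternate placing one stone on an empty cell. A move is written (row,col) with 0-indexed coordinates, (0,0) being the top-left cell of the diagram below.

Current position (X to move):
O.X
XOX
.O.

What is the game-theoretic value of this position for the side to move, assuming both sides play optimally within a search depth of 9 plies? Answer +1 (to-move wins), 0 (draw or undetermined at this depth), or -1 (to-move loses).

ply 1, X at O.X/XOX/.O. | (0,1)=+1→OXX/XOX/.O.*; (2,0)=+1→O.X/XOX/XO.; (2,2)=+1→O.X/XOX/.OX
ply 2, O at OXX/XOX/.O. | (2,0)=-1→OXX/XOX/OO.*; (2,2)=-1→OXX/XOX/.OO
ply 3, X at OXX/XOX/OO. | (2,2)=+1→OXX/XOX/OOX*
ply 4: OXX/XOX/OOX is terminal -1 (O); from O.X/XOX/.O. depth 9

value(O.X/XOX/.O., X) = +1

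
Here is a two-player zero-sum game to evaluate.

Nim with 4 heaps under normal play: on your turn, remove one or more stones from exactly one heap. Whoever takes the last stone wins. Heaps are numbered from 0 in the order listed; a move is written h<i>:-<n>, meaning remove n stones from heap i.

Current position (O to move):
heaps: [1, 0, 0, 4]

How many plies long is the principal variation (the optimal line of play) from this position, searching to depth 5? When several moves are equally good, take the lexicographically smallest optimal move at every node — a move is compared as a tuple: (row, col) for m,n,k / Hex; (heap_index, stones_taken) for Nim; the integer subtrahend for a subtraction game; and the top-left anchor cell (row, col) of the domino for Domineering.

PV length from [(1,0,0,4)]: 3 plies

p1 O@[(1,0,0,4)]: h0:-1[(0,0,0,4)]-1 h3:-1[(1,0,0,3)]-1 h3:-2[(1,0,0,2)]-1 h3:-3[(1,0,0,1)]+1* h3:-4[(1,0,0,0)]-1
p2 X@[(1,0,0,1)]: h0:-1[(0,0,0,1)]-1* h3:-1[(1,0,0,0)]-1
p3 O@[(0,0,0,1)]: h3:-1[(0,0,0,0)]+1*
p4 X@[(0,0,0,0)] terminal -1; root [(1,0,0,4)] d5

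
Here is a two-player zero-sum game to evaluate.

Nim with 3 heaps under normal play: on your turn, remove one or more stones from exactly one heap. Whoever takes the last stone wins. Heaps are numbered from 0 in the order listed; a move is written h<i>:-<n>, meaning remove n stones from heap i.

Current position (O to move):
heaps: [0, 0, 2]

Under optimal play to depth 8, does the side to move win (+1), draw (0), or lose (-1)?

value((0,0,2), O) = +1

[(0,0,2)] O move#1: h2:-1:-1/(0,0,1), h2:-2:+1/(0,0,0)*
[(0,0,0)] end (terminal -1, X#2); searched (0,0,2) to 8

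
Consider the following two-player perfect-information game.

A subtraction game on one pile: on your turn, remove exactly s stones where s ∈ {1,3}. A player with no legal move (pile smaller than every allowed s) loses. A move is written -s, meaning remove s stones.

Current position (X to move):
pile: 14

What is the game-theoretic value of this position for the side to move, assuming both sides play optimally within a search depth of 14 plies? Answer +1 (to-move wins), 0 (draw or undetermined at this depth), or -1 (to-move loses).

value(14, X) = -1

[14] X move#1: -1:-1/13*, -3:-1/11
[13] O move#2: -1:+1/12*, -3:+1/10
[12] X move#3: -1:-1/11*, -3:-1/9
[11] O move#4: -1:+1/10*, -3:+1/8
[10] X move#5: -1:-1/9*, -3:-1/7
[9] O move#6: -1:+1/8*, -3:+1/6
[8] X move#7: -1:-1/7*, -3:-1/5
[7] O move#8: -1:+1/6*, -3:+1/4
[6] X move#9: -1:-1/5*, -3:-1/3
[5] O move#10: -1:+1/4*, -3:+1/2
[4] X move#11: -1:-1/3*, -3:-1/1
[3] O move#12: -1:+1/2*, -3:+1/0
[2] X move#13: -1:-1/1*
[1] O move#14: -1:+1/0*
[0] end (terminal -1, X#15); searched 14 to 14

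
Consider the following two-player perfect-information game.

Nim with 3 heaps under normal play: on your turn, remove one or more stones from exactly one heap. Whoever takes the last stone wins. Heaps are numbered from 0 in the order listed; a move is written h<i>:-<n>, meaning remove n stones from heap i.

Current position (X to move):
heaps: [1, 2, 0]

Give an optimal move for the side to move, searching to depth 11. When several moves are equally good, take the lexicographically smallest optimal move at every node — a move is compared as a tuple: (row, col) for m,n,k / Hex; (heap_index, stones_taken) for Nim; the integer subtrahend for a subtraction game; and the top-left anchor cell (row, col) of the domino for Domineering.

X's best at [(1,2,0)]: h1:-1

ply 1, X at (1,2,0) | h0:-1=-1→(0,2,0); h1:-1=+1→(1,1,0)*; h1:-2=-1→(1,0,0)
ply 2, O at (1,1,0) | h0:-1=-1→(0,1,0)*; h1:-1=-1→(1,0,0)
ply 3, X at (0,1,0) | h1:-1=+1→(0,0,0)*
ply 4: (0,0,0) is terminal -1 (O); from (1,2,0) depth 11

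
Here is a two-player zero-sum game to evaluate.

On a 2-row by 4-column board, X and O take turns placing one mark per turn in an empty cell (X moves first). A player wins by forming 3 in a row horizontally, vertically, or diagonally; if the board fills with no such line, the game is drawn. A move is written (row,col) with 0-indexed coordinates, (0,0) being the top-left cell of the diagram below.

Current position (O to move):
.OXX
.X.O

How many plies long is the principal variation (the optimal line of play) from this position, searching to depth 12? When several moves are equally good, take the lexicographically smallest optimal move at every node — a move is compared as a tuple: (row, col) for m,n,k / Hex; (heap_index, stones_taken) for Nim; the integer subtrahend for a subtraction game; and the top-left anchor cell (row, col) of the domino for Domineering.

ply 1, O at .OXX/.X.O | (0,0)=+0→OOXX/.X.O*; (1,0)=+0→.OXX/OX.O; (1,2)=+0→.OXX/.XOO
ply 2, X at OOXX/.X.O | (1,0)=+0→OOXX/XX.O*; (1,2)=+0→OOXX/.XXO
ply 3, O at OOXX/XX.O | (1,2)=+0→OOXX/XXOO*
ply 4: OOXX/XXOO is terminal +0 (X); from .OXX/.X.O depth 12

PV length from [.OXX/.X.O]: 3 plies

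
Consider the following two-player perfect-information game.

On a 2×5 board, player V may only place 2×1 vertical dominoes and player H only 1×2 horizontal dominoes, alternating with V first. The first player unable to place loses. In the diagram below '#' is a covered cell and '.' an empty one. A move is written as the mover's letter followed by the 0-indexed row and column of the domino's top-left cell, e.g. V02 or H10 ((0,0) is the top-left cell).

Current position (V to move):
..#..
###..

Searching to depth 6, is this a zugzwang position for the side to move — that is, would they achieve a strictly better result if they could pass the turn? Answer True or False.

[..#../###..] V move#1: V03:+1/..##./####.*, V04:+1/..#.#/###.#
[..##./####.] H move#2: H00:-1/####./####.*
[####./####.] V move#3: V04:+1/#####/#####*
[#####/#####] end (terminal -1, H#4); searched ..#../###.. to 6
if V skipped the turn, H would face:
~ [..#../###..] H move#1: H00:-1/###../###.., H03:+1/..###/###..*, H13:+1/..#../#####
~ [..###/###..] end (terminal -1, V#2); searched ..#../###.. to 6
compare (V): move=+1 vs pass=-1

zugzwang(..#../###.., V) = False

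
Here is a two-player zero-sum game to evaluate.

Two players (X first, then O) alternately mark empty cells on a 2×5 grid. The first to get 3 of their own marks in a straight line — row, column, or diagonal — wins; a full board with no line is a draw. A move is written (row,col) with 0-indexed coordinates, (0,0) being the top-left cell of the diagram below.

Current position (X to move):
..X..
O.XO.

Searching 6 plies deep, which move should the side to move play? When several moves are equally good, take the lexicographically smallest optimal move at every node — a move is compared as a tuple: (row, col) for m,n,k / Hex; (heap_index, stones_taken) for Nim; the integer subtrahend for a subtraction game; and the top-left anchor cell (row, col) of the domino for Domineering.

X's best at [..X../O.XO.]: (0,1)

ply 1, X at ..X../O.XO. | (0,0)=+0→X.X../O.XO.; (0,1)=+1→.XX../O.XO.*; (0,3)=+1→..XX./O.XO.; (0,4)=+0→..X.X/O.XO.; (1,1)=+0→..X../OXXO.; (1,4)=+0→..X../O.XOX
ply 2, O at .XX../O.XO. | (0,0)=-1→OXX../O.XO.*; (0,3)=-1→.XXO./O.XO.; (0,4)=-1→.XX.O/O.XO.; (1,1)=-1→.XX../OOXO.; (1,4)=-1→.XX../O.XOO
ply 3, X at OXX../O.XO. | (0,3)=+1→OXXX./O.XO.*; (0,4)=+0→OXX.X/O.XO.; (1,1)=+0→OXX../OXXO.; (1,4)=+0→OXX../O.XOX
ply 4: OXXX./O.XO. is terminal -1 (O); from ..X../O.XO. depth 6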